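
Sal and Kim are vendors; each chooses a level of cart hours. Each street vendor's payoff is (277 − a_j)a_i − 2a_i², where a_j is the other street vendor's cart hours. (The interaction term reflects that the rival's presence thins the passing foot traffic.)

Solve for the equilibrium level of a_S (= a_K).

Sal's payoff is (277 − a_K)a_S − 2a_S².
∂π/∂a_S = 277 − a_K − 4a_S = 0, so a_S = 69.25 − 0.25a_K.
The game is symmetric, so in equilibrium a_K = a_S: the reaction function gives 1.25a_S = 69.25, hence a_S = 55.4.

55.4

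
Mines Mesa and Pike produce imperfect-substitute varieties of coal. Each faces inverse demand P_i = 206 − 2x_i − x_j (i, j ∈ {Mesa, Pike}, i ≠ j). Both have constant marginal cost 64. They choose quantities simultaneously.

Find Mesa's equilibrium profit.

1613.12

Mine Mesa's profit: π = x_{Mesa}(206 − 2x_{Mesa} − x_{Pike}) − 64x_{Mesa}.
∂π/∂x_{Mesa} = 142 − 4x_{Mesa} − x_{Pike} = 0 ⇒ x_{Mesa} = 35.5 − 0.25x_{Pike}.
Setting x_{Mesa} = x_{Pike} in the reaction function: x_{Mesa} = 35.5 − 0.25x_{Mesa}, so x_{Mesa} = 35.5 / 1.25 = 28.4.
P_{Mesa} = 206 − 2·28.4 − 28.4 = 120.8.
Profit = (120.8 − 64)·28.4 = 1613.12.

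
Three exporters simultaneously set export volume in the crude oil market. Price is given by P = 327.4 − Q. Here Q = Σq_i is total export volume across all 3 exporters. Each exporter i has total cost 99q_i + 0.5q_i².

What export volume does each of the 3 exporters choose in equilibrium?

45.68

A representative exporter's profit is π_i = q_i(327.4 − Q) − 99q_i − 0.5q_i², with Q = q_i + Σ_{j≠i} q_j.
First-order condition: 228.4 − 3q_i − Σ_{j≠i} q_j = 0.
Imposing symmetry (q_j = q for all j) turns Σ_{j≠i} q_j into 2q, so 228.4 = 5q and q = 45.68.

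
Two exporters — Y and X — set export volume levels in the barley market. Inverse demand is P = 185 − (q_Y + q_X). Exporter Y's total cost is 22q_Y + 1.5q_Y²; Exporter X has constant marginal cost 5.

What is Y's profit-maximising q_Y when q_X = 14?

Exporter Y's profit: π = q_Y(185 − (q_Y + q_X)) − 22q_Y − 1.5q_Y².
∂π/∂q_Y = 163 − 5q_Y − q_X = 0, so q_Y = 32.6 − 0.2q_X.
At q_X = 14: q_Y = 32.6 − 0.2·14 = 29.8.

29.8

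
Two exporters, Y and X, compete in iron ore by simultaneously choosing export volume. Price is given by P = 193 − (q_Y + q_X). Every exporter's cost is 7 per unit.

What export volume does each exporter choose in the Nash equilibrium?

Exporter Y's profit: π = q_Y(193 − (q_Y + q_X)) − 7q_Y.
∂π/∂q_Y = 186 − 2q_Y − q_X = 0, so q_Y = 93 − 0.5q_X.
By symmetry q_X = q_Y; substituting into the reaction function, 1.5q_Y = 93 and q_Y = 62.

62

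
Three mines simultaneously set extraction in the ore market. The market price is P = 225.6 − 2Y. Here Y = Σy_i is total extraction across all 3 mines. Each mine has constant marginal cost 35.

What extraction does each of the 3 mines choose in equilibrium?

A representative mine's profit is π_i = y_i(225.6 − 2Y) − 35y_i, with Y = y_i + Σ_{j≠i} y_j.
First-order condition: 190.6 − 4y_i − 2Σ_{j≠i} y_j = 0.
In a symmetric equilibrium every mine chooses the same y, so Σ_{j≠i} y_j = 2y. The condition becomes 190.6 − 8y = 0, giving y = 190.6/8 = 23.825.

23.825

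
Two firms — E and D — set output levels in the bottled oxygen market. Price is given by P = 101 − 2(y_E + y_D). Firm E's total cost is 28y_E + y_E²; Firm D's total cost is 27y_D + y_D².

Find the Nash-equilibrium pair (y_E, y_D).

9.0625, 9.3125

Firm E's profit: π = y_E(101 − 2(y_E + y_D)) − 28y_E − y_E².
∂π/∂y_E = 73 − 6y_E − 2y_D = 0, so y_E = 73/6 − (1/3)y_D.
By the same steps for D: y_D = 37/3 − (1/3)y_E.
Solving the two reaction functions simultaneously: (1 − (−1/3)(−1/3))y_E = 73/6 − (1/3)·(37/3), so (8/9)y_E = 145/18 and y_E = 9.0625.
Then y_D = 37/3 − (1/3)·9.0625 = 9.3125.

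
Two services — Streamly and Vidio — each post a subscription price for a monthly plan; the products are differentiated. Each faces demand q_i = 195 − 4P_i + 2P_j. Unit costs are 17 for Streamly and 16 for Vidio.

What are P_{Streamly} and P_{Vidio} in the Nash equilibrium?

Streamly's profit: π = (P_{Streamly} − 17)(195 − 4P_{Streamly} + 2P_{Vidio}).
∂π/∂P_{Streamly} = 263 − 8P_{Streamly} + 2P_{Vidio} = 0 ⇒ P_{Streamly} = 32.875 + 0.25P_{Vidio}.
Similarly P_{Vidio} = 32.375 + 0.25P_{Streamly}.
Plugging P_{Vidio} into Streamly's best response: P_{Streamly} = 32.875 + 0.25(32.375 + 0.25P_{Streamly}) ⇒ 0.9375P_{Streamly} = 1311/32, so P_{Streamly} = 43.7.
Then P_{Vidio} = 32.375 + 0.25·43.7 = 43.3.

43.7, 43.3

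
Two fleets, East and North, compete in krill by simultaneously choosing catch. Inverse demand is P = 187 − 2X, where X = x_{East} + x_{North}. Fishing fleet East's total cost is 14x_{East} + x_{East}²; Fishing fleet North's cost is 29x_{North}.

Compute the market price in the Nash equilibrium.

Fishing fleet East's profit: π = x_{East}(187 − 2(x_{East} + x_{North})) − 14x_{East} − x_{East}².
∂π/∂x_{East} = 173 − 6x_{East} − 2x_{North} = 0, so x_{East} = 173/6 − (1/3)x_{North}.
For North: ∂π/∂x_{North} = 158 − 4x_{North} − 2x_{East} = 0 ⇒ x_{North} = 39.5 − 0.5x_{East}.
Substituting the second reaction function into the first: x_{East} = 173/6 − (1/3)(39.5 − 0.5x_{East}), which gives (5/6)x_{East} = 47/3 ⇒ x_{East} = 18.8.
Then x_{North} = 39.5 − 0.5·18.8 = 30.1.
Equilibrium price: P = 187 − 2·48.9 = 89.2.

89.2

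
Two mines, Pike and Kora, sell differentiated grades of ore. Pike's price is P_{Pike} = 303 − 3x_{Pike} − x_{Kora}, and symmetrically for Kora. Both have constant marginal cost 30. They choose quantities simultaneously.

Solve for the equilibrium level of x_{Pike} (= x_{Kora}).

Mine Pike's profit: π = x_{Pike}(303 − 3x_{Pike} − x_{Kora}) − 30x_{Pike}.
∂π/∂x_{Pike} = 273 − 6x_{Pike} − x_{Kora} = 0 ⇒ x_{Pike} = 45.5 − (1/6)x_{Kora}.
The game is symmetric, so in equilibrium x_{Kora} = x_{Pike}: the reaction function gives (7/6)x_{Pike} = 45.5, hence x_{Pike} = 39.

39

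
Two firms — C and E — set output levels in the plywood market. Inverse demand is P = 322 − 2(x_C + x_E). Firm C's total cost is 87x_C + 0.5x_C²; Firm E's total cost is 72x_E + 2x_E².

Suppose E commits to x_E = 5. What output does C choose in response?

Firm C's profit: π = x_C(322 − 2(x_C + x_E)) − 87x_C − 0.5x_C².
∂π/∂x_C = 235 − 5x_C − 2x_E = 0, so x_C = 47 − 0.4x_E.
At x_E = 5: x_C = 47 − 0.4·5 = 45.

45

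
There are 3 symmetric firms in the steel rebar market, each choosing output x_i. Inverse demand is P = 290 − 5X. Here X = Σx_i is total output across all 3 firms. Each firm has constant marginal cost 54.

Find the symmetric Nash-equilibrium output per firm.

A representative firm's profit is π_i = x_i(290 − 5X) − 54x_i, with X = x_i + Σ_{j≠i} x_j.
First-order condition: 236 − 10x_i − 5Σ_{j≠i} x_j = 0.
With identical firms, set every x_j = x: then 236 − 10x − 10x = 0, i.e. x = 236/20 = 11.8.

11.8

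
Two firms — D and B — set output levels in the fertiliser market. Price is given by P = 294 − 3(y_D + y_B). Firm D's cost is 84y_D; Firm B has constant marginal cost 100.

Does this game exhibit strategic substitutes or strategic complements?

Firm D's profit: π = y_D(294 − 3(y_D + y_B)) − 84y_D.
∂π/∂y_D = 210 − 6y_D − 3y_B = 0, so y_D = 35 − 0.5y_B.
The best-response slope dy_D/dy_B = −0.5 < 0: the reaction function is downward-sloping, so the choices are strategic substitutes.

strategic substitutes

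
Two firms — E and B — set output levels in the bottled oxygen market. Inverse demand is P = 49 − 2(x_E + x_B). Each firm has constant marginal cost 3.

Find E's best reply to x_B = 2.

10.5

Firm E's profit: π = x_E(49 − 2(x_E + x_B)) − 3x_E.
∂π/∂x_E = 46 − 4x_E − 2x_B = 0, so x_E = 11.5 − 0.5x_B.
At x_B = 2: x_E = 11.5 − 0.5·2 = 10.5.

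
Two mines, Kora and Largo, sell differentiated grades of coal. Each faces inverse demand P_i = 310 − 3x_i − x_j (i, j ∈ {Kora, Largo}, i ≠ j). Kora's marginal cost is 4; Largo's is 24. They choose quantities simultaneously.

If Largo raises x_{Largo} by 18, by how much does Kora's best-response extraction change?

Mine Kora's profit: π = x_{Kora}(310 − 3x_{Kora} − x_{Largo}) − 4x_{Kora}.
∂π/∂x_{Kora} = 306 − 6x_{Kora} − x_{Largo} = 0 ⇒ x_{Kora} = 51 − (1/6)x_{Largo}.
The reaction-function slope is −1/6, so an 18-unit rise in x_{Largo} moves x_{Kora} by −1/6 × 18 = −3. Kora's best response falls — the actions are strategic substitutes.

-3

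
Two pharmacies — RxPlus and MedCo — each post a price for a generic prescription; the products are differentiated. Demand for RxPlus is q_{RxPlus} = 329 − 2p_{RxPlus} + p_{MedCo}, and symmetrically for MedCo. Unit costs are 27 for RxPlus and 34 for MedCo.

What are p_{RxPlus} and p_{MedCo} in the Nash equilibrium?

128.6, 131.4

RxPlus's profit: π = (p_{RxPlus} − 27)(329 − 2p_{RxPlus} + p_{MedCo}).
∂π/∂p_{RxPlus} = 383 − 4p_{RxPlus} + p_{MedCo} = 0 ⇒ p_{RxPlus} = 95.75 + 0.25p_{MedCo}.
Similarly p_{MedCo} = 99.25 + 0.25p_{RxPlus}.
Solving the two reaction functions simultaneously: (1 − (0.25)(0.25))p_{RxPlus} = 95.75 + 0.25·99.25, so 0.9375p_{RxPlus} = 120.5625 and p_{RxPlus} = 128.6.
Then p_{MedCo} = 99.25 + 0.25·128.6 = 131.4.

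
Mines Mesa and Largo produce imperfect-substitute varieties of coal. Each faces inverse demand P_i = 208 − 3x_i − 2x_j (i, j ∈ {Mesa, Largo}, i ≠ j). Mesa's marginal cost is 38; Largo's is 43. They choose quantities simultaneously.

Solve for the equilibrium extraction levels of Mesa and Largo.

Mine Mesa's profit: π = x_{Mesa}(208 − 3x_{Mesa} − 2x_{Largo}) − 38x_{Mesa}.
∂π/∂x_{Mesa} = 170 − 6x_{Mesa} − 2x_{Largo} = 0 ⇒ x_{Mesa} = 85/3 − (1/3)x_{Largo}.
Similarly x_{Largo} = 27.5 − (1/3)x_{Mesa}.
Solving the two reaction functions simultaneously: (1 − (−1/3)(−1/3))x_{Mesa} = 85/3 − (1/3)·27.5, so (8/9)x_{Mesa} = 115/6 and x_{Mesa} = 21.5625.
Then x_{Largo} = 27.5 − (1/3)·21.5625 = 20.3125.

21.5625, 20.3125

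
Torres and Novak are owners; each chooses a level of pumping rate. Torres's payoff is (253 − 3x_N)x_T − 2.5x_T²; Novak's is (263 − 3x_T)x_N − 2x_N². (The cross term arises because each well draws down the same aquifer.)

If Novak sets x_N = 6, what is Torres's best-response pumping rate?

Expanding Torres's payoff: 253x_T − 3x_Nx_T − 2.5x_T².
∂π/∂x_T = 253 − 3x_N − 5x_T = 0, so x_T = 50.6 − 0.6x_N.
At x_N = 6: x_T = 50.6 − 0.6·6 = 47.

47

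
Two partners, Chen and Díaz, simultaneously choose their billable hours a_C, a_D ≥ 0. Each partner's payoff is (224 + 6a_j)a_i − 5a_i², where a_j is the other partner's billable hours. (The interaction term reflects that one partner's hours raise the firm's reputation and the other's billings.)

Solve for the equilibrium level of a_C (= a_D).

Chen's payoff is (224 + 6a_D)a_C − 5a_C².
∂π/∂a_C = 224 + 6a_D − 10a_C = 0, so a_C = 22.4 + 0.6a_D.
By symmetry a_D = a_C; substituting into the reaction function, 0.4a_C = 22.4 and a_C = 56.

56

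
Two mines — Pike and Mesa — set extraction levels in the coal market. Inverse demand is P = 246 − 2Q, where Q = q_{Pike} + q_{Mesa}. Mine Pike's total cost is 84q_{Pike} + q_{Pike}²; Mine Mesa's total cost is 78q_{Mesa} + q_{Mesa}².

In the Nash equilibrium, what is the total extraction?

Mine Pike's profit: π = q_{Pike}(246 − 2(q_{Pike} + q_{Mesa})) − 84q_{Pike} − q_{Pike}².
∂π/∂q_{Pike} = 162 − 6q_{Pike} − 2q_{Mesa} = 0, so q_{Pike} = 27 − (1/3)q_{Mesa}.
By the same steps for Mesa: q_{Mesa} = 28 − (1/3)q_{Pike}.
Substituting the second reaction function into the first: q_{Pike} = 27 − (1/3)(28 − (1/3)q_{Pike}), which gives (8/9)q_{Pike} = 53/3 ⇒ q_{Pike} = 19.875.
Then q_{Mesa} = 28 − (1/3)·19.875 = 21.375.
Total extraction: 19.875 + 21.375 = 41.25.

41.25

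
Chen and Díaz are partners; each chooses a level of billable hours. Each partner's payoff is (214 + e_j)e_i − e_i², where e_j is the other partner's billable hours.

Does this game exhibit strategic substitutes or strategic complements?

strategic complements

Chen's payoff is (214 + e_D)e_C − e_C².
∂π/∂e_C = 214 + e_D − 2e_C = 0, so e_C = 107 + 0.5e_D.
The best-response slope de_C/de_D = 0.5 > 0: the reaction function is upward-sloping, so the choices are strategic complements.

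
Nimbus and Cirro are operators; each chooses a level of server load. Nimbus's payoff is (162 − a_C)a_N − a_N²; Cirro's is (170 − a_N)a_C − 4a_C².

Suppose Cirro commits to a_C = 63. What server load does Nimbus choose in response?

49.5

Expanding Nimbus's payoff: 162a_N − a_Ca_N − a_N².
∂π/∂a_N = 162 − a_C − 2a_N = 0, so a_N = 81 − 0.5a_C.
At a_C = 63: a_N = 81 − 0.5·63 = 49.5.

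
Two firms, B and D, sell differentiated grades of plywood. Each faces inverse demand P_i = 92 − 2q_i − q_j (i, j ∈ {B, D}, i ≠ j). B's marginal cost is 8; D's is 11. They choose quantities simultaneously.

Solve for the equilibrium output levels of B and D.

Firm B's profit: π = q_B(92 − 2q_B − q_D) − 8q_B.
∂π/∂q_B = 84 − 4q_B − q_D = 0 ⇒ q_B = 21 − 0.25q_D.
Similarly q_D = 20.25 − 0.25q_B.
Solving the two reaction functions simultaneously: (1 − (−0.25)(−0.25))q_B = 21 − 0.25·20.25, so 0.9375q_B = 15.9375 and q_B = 17.
Then q_D = 20.25 − 0.25·17 = 16.

17, 16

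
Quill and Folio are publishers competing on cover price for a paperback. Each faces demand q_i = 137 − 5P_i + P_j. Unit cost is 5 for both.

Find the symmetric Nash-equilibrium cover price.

Quill's profit: π = (P_{Quill} − 5)(137 − 5P_{Quill} + P_{Folio}).
∂π/∂P_{Quill} = 162 − 10P_{Quill} + P_{Folio} = 0 ⇒ P_{Quill} = 16.2 + 0.1P_{Folio}.
Setting P_{Quill} = P_{Folio} in the reaction function: P_{Quill} = 16.2 + 0.1P_{Quill}, so P_{Quill} = 16.2 / 0.9 = 18.

18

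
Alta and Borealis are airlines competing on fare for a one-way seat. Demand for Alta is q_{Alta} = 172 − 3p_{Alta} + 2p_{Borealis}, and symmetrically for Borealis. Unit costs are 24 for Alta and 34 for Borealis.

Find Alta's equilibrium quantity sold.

Alta's profit: π = (p_{Alta} − 24)(172 − 3p_{Alta} + 2p_{Borealis}).
∂π/∂p_{Alta} = 244 − 6p_{Alta} + 2p_{Borealis} = 0 ⇒ p_{Alta} = 122/3 + (1/3)p_{Borealis}.
Similarly p_{Borealis} = 137/3 + (1/3)p_{Alta}.
Plugging p_{Borealis} into Alta's best response: p_{Alta} = 122/3 + (1/3)(137/3 + (1/3)p_{Alta}) ⇒ (8/9)p_{Alta} = 503/9, so p_{Alta} = 62.875.
Then p_{Borealis} = 137/3 + (1/3)·62.875 = 66.625.
q_{Alta} = 172 − 3·62.875 + 2·66.625 = 116.625.

116.625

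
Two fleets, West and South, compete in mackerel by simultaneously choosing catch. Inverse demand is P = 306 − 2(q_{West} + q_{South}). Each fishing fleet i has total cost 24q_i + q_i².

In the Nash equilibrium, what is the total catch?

Fishing fleet West's profit: π = q_{West}(306 − 2(q_{West} + q_{South})) − 24q_{West} − q_{West}².
∂π/∂q_{West} = 282 − 6q_{West} − 2q_{South} = 0, so q_{West} = 47 − (1/3)q_{South}.
By symmetry q_{South} = q_{West}; substituting into the reaction function, (4/3)q_{West} = 47 and q_{West} = 35.25.
Total catch: 35.25 + 35.25 = 70.5.

70.5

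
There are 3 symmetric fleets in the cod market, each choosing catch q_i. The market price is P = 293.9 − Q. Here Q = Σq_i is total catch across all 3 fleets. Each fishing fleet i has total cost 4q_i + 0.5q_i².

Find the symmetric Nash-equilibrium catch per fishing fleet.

57.98

A representative fishing fleet's profit is π_i = q_i(293.9 − Q) − 4q_i − 0.5q_i², with Q = q_i + Σ_{j≠i} q_j.
First-order condition: 289.9 − 3q_i − Σ_{j≠i} q_j = 0.
Imposing symmetry (q_j = q for all j) turns Σ_{j≠i} q_j into 2q, so 289.9 = 5q and q = 57.98.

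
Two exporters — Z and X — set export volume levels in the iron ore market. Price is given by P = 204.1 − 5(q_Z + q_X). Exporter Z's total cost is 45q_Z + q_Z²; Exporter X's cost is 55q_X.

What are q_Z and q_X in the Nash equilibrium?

Exporter Z's profit: π = q_Z(204.1 − 5(q_Z + q_X)) − 45q_Z − q_Z².
∂π/∂q_Z = 159.1 − 12q_Z − 5q_X = 0, so q_Z = 1591/120 − (5/12)q_X.
For X: ∂π/∂q_X = 149.1 − 10q_X − 5q_Z = 0 ⇒ q_X = 14.91 − 0.5q_Z.
Plugging q_X into Z's best response: q_Z = 1591/120 − (5/12)(14.91 − 0.5q_Z) ⇒ (19/24)q_Z = 1691/240, so q_Z = 8.9.
Then q_X = 14.91 − 0.5·8.9 = 10.46.

8.9, 10.46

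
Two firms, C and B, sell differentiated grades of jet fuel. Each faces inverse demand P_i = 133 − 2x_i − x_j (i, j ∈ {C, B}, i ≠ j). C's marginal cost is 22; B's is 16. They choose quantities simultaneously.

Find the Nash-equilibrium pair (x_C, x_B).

Firm C's profit: π = x_C(133 − 2x_C − x_B) − 22x_C.
∂π/∂x_C = 111 − 4x_C − x_B = 0 ⇒ x_C = 27.75 − 0.25x_B.
Similarly x_B = 29.25 − 0.25x_C.
Solving the two reaction functions simultaneously: (1 − (−0.25)(−0.25))x_C = 27.75 − 0.25·29.25, so 0.9375x_C = 20.4375 and x_C = 21.8.
Then x_B = 29.25 − 0.25·21.8 = 23.8.

21.8, 23.8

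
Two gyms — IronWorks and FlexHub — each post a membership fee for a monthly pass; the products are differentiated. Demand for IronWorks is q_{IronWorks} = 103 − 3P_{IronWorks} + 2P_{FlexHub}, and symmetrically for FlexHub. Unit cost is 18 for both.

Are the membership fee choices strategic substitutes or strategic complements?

IronWorks's profit: π = (P_{IronWorks} − 18)(103 − 3P_{IronWorks} + 2P_{FlexHub}).
∂π/∂P_{IronWorks} = 157 − 6P_{IronWorks} + 2P_{FlexHub} = 0 ⇒ P_{IronWorks} = 157/6 + (1/3)P_{FlexHub}.
The best-response slope dP_{IronWorks}/dP_{FlexHub} = 1/3 > 0: the reaction function is upward-sloping, so the choices are strategic complements.

strategic complements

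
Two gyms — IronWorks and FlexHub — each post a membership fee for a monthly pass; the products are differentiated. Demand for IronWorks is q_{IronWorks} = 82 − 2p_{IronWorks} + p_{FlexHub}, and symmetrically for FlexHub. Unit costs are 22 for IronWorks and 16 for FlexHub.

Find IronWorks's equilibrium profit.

737.28

IronWorks's profit: π = (p_{IronWorks} − 22)(82 − 2p_{IronWorks} + p_{FlexHub}).
∂π/∂p_{IronWorks} = 126 − 4p_{IronWorks} + p_{FlexHub} = 0 ⇒ p_{IronWorks} = 31.5 + 0.25p_{FlexHub}.
Similarly p_{FlexHub} = 28.5 + 0.25p_{IronWorks}.
Solving the two reaction functions simultaneously: (1 − (0.25)(0.25))p_{IronWorks} = 31.5 + 0.25·28.5, so 0.9375p_{IronWorks} = 38.625 and p_{IronWorks} = 41.2.
Then p_{FlexHub} = 28.5 + 0.25·41.2 = 38.8.
q_{IronWorks} = 82 − 2·41.2 + 38.8 = 38.4.
Profit = (41.2 − 22)·38.4 = 737.28.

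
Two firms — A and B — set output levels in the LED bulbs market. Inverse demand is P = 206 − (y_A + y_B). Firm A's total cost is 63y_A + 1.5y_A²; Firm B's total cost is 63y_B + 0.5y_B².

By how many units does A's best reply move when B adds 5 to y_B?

Firm A's profit: π = y_A(206 − (y_A + y_B)) − 63y_A − 1.5y_A².
∂π/∂y_A = 143 − 5y_A − y_B = 0, so y_A = 28.6 − 0.2y_B.
The reaction-function slope is −0.2, so a 5-unit rise in y_B moves y_A by −0.2 × 5 = −1. A's best response falls — the actions are strategic substitutes.

-1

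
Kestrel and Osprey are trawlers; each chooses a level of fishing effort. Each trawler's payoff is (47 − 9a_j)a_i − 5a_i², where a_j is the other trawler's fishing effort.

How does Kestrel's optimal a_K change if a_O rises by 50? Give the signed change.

-45

Kestrel's payoff is (47 − 9a_O)a_K − 5a_K².
∂π/∂a_K = 47 − 9a_O − 10a_K = 0, so a_K = 4.7 − 0.9a_O.
The reaction-function slope is −0.9, so a 50-unit rise in a_O moves a_K by −0.9 × 50 = −45. Kestrel's best response falls — the actions are strategic substitutes.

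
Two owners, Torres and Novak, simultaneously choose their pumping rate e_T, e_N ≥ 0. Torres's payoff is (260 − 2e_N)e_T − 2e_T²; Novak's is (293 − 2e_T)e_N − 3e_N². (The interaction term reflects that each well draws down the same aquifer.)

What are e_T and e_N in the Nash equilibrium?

48.7, 32.6

Expanding Torres's payoff: 260e_T − 2e_Ne_T − 2e_T².
∂π/∂e_T = 260 − 2e_N − 4e_T = 0, so e_T = 65 − 0.5e_N.
Likewise for Novak: e_N = 293/6 − (1/3)e_T.
Solving the two reaction functions simultaneously: (1 − (−0.5)(−1/3))e_T = 65 − 0.5·(293/6), so (5/6)e_T = 487/12 and e_T = 48.7.
Then e_N = 293/6 − (1/3)·48.7 = 32.6.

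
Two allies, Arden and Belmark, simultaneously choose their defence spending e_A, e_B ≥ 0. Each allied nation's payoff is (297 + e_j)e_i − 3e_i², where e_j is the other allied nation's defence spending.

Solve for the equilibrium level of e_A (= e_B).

59.4

Arden's payoff is (297 + e_B)e_A − 3e_A².
∂π/∂e_A = 297 + e_B − 6e_A = 0, so e_A = 49.5 + (1/6)e_B.
By symmetry e_B = e_A; substituting into the reaction function, (5/6)e_A = 49.5 and e_A = 59.4.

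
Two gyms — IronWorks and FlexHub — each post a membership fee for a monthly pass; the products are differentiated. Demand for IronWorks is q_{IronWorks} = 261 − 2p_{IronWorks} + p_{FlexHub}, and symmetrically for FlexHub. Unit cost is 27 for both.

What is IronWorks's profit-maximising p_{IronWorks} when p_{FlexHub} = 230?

IronWorks's profit: π = (p_{IronWorks} − 27)(261 − 2p_{IronWorks} + p_{FlexHub}).
∂π/∂p_{IronWorks} = 315 − 4p_{IronWorks} + p_{FlexHub} = 0 ⇒ p_{IronWorks} = 78.75 + 0.25p_{FlexHub}.
At p_{FlexHub} = 230: p_{IronWorks} = 78.75 + 0.25·230 = 136.25.

136.25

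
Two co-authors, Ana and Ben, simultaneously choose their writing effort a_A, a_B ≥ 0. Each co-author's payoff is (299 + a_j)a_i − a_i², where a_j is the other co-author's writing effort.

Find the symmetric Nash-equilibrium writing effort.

Ana's payoff is (299 + a_B)a_A − a_A².
∂π/∂a_A = 299 + a_B − 2a_A = 0, so a_A = 149.5 + 0.5a_B.
The game is symmetric, so in equilibrium a_B = a_A: the reaction function gives 0.5a_A = 149.5, hence a_A = 299.

299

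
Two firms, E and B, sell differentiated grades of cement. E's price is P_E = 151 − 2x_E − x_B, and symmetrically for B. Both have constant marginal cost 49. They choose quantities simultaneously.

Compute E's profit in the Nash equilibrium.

Firm E's profit: π = x_E(151 − 2x_E − x_B) − 49x_E.
∂π/∂x_E = 102 − 4x_E − x_B = 0 ⇒ x_E = 25.5 − 0.25x_B.
Setting x_E = x_B in the reaction function: x_E = 25.5 − 0.25x_E, so x_E = 25.5 / 1.25 = 20.4.
P_E = 151 − 2·20.4 − 20.4 = 89.8.
Profit = (89.8 − 49)·20.4 = 832.32.

832.32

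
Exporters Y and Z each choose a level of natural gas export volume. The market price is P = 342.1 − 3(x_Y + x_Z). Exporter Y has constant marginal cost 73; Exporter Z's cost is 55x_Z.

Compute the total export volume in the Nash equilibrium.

61.8

Exporter Y's profit: π = x_Y(342.1 − 3(x_Y + x_Z)) − 73x_Y.
∂π/∂x_Y = 269.1 − 6x_Y − 3x_Z = 0, so x_Y = 44.85 − 0.5x_Z.
By the same steps for Z: x_Z = 47.85 − 0.5x_Y.
Substituting the second reaction function into the first: x_Y = 44.85 − 0.5(47.85 − 0.5x_Y), which gives 0.75x_Y = 20.925 ⇒ x_Y = 27.9.
Then x_Z = 47.85 − 0.5·27.9 = 33.9.
Total export volume: 27.9 + 33.9 = 61.8.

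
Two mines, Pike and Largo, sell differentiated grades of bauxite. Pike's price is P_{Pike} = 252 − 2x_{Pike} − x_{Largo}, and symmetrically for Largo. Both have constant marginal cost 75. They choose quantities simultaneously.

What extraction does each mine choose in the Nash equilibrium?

Mine Pike's profit: π = x_{Pike}(252 − 2x_{Pike} − x_{Largo}) − 75x_{Pike}.
∂π/∂x_{Pike} = 177 − 4x_{Pike} − x_{Largo} = 0 ⇒ x_{Pike} = 44.25 − 0.25x_{Largo}.
Setting x_{Pike} = x_{Largo} in the reaction function: x_{Pike} = 44.25 − 0.25x_{Pike}, so x_{Pike} = 44.25 / 1.25 = 35.4.

35.4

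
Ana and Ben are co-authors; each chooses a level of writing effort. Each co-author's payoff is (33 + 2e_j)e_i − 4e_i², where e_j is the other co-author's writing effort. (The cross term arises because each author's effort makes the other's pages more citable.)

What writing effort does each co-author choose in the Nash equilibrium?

Ana's payoff is (33 + 2e_B)e_A − 4e_A².
∂π/∂e_A = 33 + 2e_B − 8e_A = 0, so e_A = 4.125 + 0.25e_B.
The game is symmetric, so in equilibrium e_B = e_A: the reaction function gives 0.75e_A = 4.125, hence e_A = 5.5.

5.5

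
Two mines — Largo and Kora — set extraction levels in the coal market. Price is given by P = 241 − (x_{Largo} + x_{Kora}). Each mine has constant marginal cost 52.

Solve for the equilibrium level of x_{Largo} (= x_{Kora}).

Mine Largo's profit: π = x_{Largo}(241 − (x_{Largo} + x_{Kora})) − 52x_{Largo}.
∂π/∂x_{Largo} = 189 − 2x_{Largo} − x_{Kora} = 0, so x_{Largo} = 94.5 − 0.5x_{Kora}.
By symmetry x_{Kora} = x_{Largo}; substituting into the reaction function, 1.5x_{Largo} = 94.5 and x_{Largo} = 63.

63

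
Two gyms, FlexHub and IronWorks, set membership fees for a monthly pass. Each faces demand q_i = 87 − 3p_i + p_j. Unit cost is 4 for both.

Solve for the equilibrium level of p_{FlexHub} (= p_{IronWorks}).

FlexHub's profit: π = (p_{FlexHub} − 4)(87 − 3p_{FlexHub} + p_{IronWorks}).
∂π/∂p_{FlexHub} = 99 − 6p_{FlexHub} + p_{IronWorks} = 0 ⇒ p_{FlexHub} = 16.5 + (1/6)p_{IronWorks}.
Setting p_{FlexHub} = p_{IronWorks} in the reaction function: p_{FlexHub} = 16.5 + (1/6)p_{FlexHub}, so p_{FlexHub} = 16.5 / (5/6) = 19.8.

19.8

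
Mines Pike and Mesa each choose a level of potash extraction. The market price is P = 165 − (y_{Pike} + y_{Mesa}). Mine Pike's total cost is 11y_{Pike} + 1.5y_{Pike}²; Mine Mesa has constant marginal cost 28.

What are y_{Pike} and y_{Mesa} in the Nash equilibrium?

19, 59

Mine Pike's profit: π = y_{Pike}(165 − (y_{Pike} + y_{Mesa})) − 11y_{Pike} − 1.5y_{Pike}².
∂π/∂y_{Pike} = 154 − 5y_{Pike} − y_{Mesa} = 0, so y_{Pike} = 30.8 − 0.2y_{Mesa}.
For Mesa: ∂π/∂y_{Mesa} = 137 − 2y_{Mesa} − y_{Pike} = 0 ⇒ y_{Mesa} = 68.5 − 0.5y_{Pike}.
Plugging y_{Mesa} into Pike's best response: y_{Pike} = 30.8 − 0.2(68.5 − 0.5y_{Pike}) ⇒ 0.9y_{Pike} = 17.1, so y_{Pike} = 19.
Then y_{Mesa} = 68.5 − 0.5·19 = 59.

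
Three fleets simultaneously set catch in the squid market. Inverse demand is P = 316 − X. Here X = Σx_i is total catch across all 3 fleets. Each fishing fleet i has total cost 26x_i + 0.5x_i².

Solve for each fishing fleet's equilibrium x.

A representative fishing fleet's profit is π_i = x_i(316 − X) − 26x_i − 0.5x_i², with X = x_i + Σ_{j≠i} x_j.
First-order condition: 290 − 3x_i − Σ_{j≠i} x_j = 0.
Imposing symmetry (x_j = x for all j) turns Σ_{j≠i} x_j into 2x, so 290 = 5x and x = 58.

58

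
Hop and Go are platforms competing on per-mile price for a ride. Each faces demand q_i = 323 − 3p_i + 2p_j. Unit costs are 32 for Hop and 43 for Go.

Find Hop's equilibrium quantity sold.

Hop's profit: π = (p_{Hop} − 32)(323 − 3p_{Hop} + 2p_{Go}).
∂π/∂p_{Hop} = 419 − 6p_{Hop} + 2p_{Go} = 0 ⇒ p_{Hop} = 419/6 + (1/3)p_{Go}.
Similarly p_{Go} = 226/3 + (1/3)p_{Hop}.
Substituting the second reaction function into the first: p_{Hop} = 419/6 + (1/3)(226/3 + (1/3)p_{Hop}), which gives (8/9)p_{Hop} = 1709/18 ⇒ p_{Hop} = 106.8125.
Then p_{Go} = 226/3 + (1/3)·106.8125 = 110.9375.
q_{Hop} = 323 − 3·106.8125 + 2·110.9375 = 224.4375.

224.4375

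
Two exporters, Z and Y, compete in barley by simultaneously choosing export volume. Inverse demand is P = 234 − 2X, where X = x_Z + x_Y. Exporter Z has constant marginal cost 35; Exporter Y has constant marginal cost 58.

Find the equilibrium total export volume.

Exporter Z's profit: π = x_Z(234 − 2(x_Z + x_Y)) − 35x_Z.
∂π/∂x_Z = 199 − 4x_Z − 2x_Y = 0, so x_Z = 49.75 − 0.5x_Y.
By the same steps for Y: x_Y = 44 − 0.5x_Z.
Solving the two reaction functions simultaneously: (1 − (−0.5)(−0.5))x_Z = 49.75 − 0.5·44, so 0.75x_Z = 27.75 and x_Z = 37.
Then x_Y = 44 − 0.5·37 = 25.5.
Total export volume: 37 + 25.5 = 62.5.

62.5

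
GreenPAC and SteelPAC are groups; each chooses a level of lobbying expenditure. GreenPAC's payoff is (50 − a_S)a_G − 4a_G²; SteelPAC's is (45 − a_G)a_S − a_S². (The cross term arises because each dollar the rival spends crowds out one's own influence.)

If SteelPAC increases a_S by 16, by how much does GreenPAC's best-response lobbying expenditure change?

-2

Expanding GreenPAC's payoff: 50a_G − a_Sa_G − 4a_G².
∂π/∂a_G = 50 − a_S − 8a_G = 0, so a_G = 6.25 − 0.125a_S.
The reaction-function slope is −0.125, so a 16-unit rise in a_S moves a_G by −0.125 × 16 = −2. GreenPAC's best response falls — the actions are strategic substitutes.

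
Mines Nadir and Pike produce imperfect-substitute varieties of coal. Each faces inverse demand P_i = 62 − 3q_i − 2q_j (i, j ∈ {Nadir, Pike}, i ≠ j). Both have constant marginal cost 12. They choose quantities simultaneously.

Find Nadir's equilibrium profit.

Mine Nadir's profit: π = q_{Nadir}(62 − 3q_{Nadir} − 2q_{Pike}) − 12q_{Nadir}.
∂π/∂q_{Nadir} = 50 − 6q_{Nadir} − 2q_{Pike} = 0 ⇒ q_{Nadir} = 25/3 − (1/3)q_{Pike}.
By symmetry q_{Pike} = q_{Nadir}; substituting into the reaction function, (4/3)q_{Nadir} = 25/3 and q_{Nadir} = 6.25.
P_{Nadir} = 62 − 3·6.25 − 2·6.25 = 30.75.
Profit = (30.75 − 12)·6.25 = 117.1875.

117.1875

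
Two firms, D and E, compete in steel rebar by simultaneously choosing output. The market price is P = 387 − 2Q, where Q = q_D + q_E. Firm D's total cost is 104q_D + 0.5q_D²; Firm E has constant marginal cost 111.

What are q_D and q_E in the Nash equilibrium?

36.25, 50.875

Firm D's profit: π = q_D(387 − 2(q_D + q_E)) − 104q_D − 0.5q_D².
∂π/∂q_D = 283 − 5q_D − 2q_E = 0, so q_D = 56.6 − 0.4q_E.
For E: ∂π/∂q_E = 276 − 4q_E − 2q_D = 0 ⇒ q_E = 69 − 0.5q_D.
Plugging q_E into D's best response: q_D = 56.6 − 0.4(69 − 0.5q_D) ⇒ 0.8q_D = 29, so q_D = 36.25.
Then q_E = 69 − 0.5·36.25 = 50.875.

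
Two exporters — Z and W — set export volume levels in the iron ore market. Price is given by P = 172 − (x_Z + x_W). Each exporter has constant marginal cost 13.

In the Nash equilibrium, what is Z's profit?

Exporter Z's profit: π = x_Z(172 − (x_Z + x_W)) − 13x_Z.
∂π/∂x_Z = 159 − 2x_Z − x_W = 0, so x_Z = 79.5 − 0.5x_W.
By symmetry x_W = x_Z; substituting into the reaction function, 1.5x_Z = 79.5 and x_Z = 53.
Price P = 172 − 106 = 66.
Z's profit: (66 − 13)·53 = 2809.

2809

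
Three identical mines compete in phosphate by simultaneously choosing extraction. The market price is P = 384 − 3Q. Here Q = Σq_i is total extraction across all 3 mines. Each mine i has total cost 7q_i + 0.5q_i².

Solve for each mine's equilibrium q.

A representative mine's profit is π_i = q_i(384 − 3Q) − 7q_i − 0.5q_i², with Q = q_i + Σ_{j≠i} q_j.
First-order condition: 377 − 7q_i − 3Σ_{j≠i} q_j = 0.
With identical mines, set every q_j = q: then 377 − 7q − 6q = 0, i.e. q = 377/13 = 29.

29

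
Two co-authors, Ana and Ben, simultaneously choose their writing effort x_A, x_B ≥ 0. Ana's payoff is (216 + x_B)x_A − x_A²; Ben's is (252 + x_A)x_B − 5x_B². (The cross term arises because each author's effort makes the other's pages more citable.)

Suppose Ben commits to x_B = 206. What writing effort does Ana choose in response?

211

Expanding Ana's payoff: 216x_A + x_Bx_A − x_A².
∂π/∂x_A = 216 + x_B − 2x_A = 0, so x_A = 108 + 0.5x_B.
At x_B = 206: x_A = 108 + 0.5·206 = 211.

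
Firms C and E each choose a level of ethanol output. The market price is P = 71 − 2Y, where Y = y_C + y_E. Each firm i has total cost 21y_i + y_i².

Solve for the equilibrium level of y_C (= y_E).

Firm C's profit: π = y_C(71 − 2(y_C + y_E)) − 21y_C − y_C².
∂π/∂y_C = 50 − 6y_C − 2y_E = 0, so y_C = 25/3 − (1/3)y_E.
By symmetry y_E = y_C; substituting into the reaction function, (4/3)y_C = 25/3 and y_C = 6.25.

6.25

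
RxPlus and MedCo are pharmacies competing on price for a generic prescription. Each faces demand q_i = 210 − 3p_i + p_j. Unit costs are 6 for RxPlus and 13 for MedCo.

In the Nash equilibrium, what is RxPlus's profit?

RxPlus's profit: π = (p_{RxPlus} − 6)(210 − 3p_{RxPlus} + p_{MedCo}).
∂π/∂p_{RxPlus} = 228 − 6p_{RxPlus} + p_{MedCo} = 0 ⇒ p_{RxPlus} = 38 + (1/6)p_{MedCo}.
Similarly p_{MedCo} = 41.5 + (1/6)p_{RxPlus}.
Substituting the second reaction function into the first: p_{RxPlus} = 38 + (1/6)(41.5 + (1/6)p_{RxPlus}), which gives (35/36)p_{RxPlus} = 539/12 ⇒ p_{RxPlus} = 46.2.
Then p_{MedCo} = 41.5 + (1/6)·46.2 = 49.2.
q_{RxPlus} = 210 − 3·46.2 + 49.2 = 120.6.
Profit = (46.2 − 6)·120.6 = 4848.12.

4848.12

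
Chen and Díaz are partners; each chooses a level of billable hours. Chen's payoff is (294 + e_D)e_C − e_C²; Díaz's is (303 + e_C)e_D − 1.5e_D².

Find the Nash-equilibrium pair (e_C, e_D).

237, 180

Expanding Chen's payoff: 294e_C + e_De_C − e_C².
∂π/∂e_C = 294 + e_D − 2e_C = 0, so e_C = 147 + 0.5e_D.
Likewise for Díaz: e_D = 101 + (1/3)e_C.
Substituting the second reaction function into the first: e_C = 147 + 0.5(101 + (1/3)e_C), which gives (5/6)e_C = 197.5 ⇒ e_C = 237.
Then e_D = 101 + (1/3)·237 = 180.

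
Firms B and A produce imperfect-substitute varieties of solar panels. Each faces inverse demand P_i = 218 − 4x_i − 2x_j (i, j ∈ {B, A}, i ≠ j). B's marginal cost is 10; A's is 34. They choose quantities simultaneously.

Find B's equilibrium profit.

Firm B's profit: π = x_B(218 − 4x_B − 2x_A) − 10x_B.
∂π/∂x_B = 208 − 8x_B − 2x_A = 0 ⇒ x_B = 26 − 0.25x_A.
Similarly x_A = 23 − 0.25x_B.
Solving the two reaction functions simultaneously: (1 − (−0.25)(−0.25))x_B = 26 − 0.25·23, so 0.9375x_B = 20.25 and x_B = 21.6.
Then x_A = 23 − 0.25·21.6 = 17.6.
P_B = 218 − 4·21.6 − 2·17.6 = 96.4.
Profit = (96.4 − 10)·21.6 = 1866.24.

1866.24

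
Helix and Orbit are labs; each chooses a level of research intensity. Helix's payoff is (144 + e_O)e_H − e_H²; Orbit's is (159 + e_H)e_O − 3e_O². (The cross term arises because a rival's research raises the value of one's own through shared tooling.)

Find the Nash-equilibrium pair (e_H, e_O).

Expanding Helix's payoff: 144e_H + e_Oe_H − e_H².
∂π/∂e_H = 144 + e_O − 2e_H = 0, so e_H = 72 + 0.5e_O.
Likewise for Orbit: e_O = 26.5 + (1/6)e_H.
Plugging e_O into Helix's best response: e_H = 72 + 0.5(26.5 + (1/6)e_H) ⇒ (11/12)e_H = 85.25, so e_H = 93.
Then e_O = 26.5 + (1/6)·93 = 42.

93, 42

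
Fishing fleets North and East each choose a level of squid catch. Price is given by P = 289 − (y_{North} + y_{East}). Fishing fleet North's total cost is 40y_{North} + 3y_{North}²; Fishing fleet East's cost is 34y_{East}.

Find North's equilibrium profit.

Fishing fleet North's profit: π = y_{North}(289 − (y_{North} + y_{East})) − 40y_{North} − 3y_{North}².
∂π/∂y_{North} = 249 − 8y_{North} − y_{East} = 0, so y_{North} = 31.125 − 0.125y_{East}.
For East: ∂π/∂y_{East} = 255 − 2y_{East} − y_{North} = 0 ⇒ y_{East} = 127.5 − 0.5y_{North}.
Plugging y_{East} into North's best response: y_{North} = 31.125 − 0.125(127.5 − 0.5y_{North}) ⇒ 0.9375y_{North} = 15.1875, so y_{North} = 16.2.
Then y_{East} = 127.5 − 0.5·16.2 = 119.4.
Price P = 289 − 135.6 = 153.4.
North's profit: (153.4 − 40)·16.2 − 3(16.2)² = 1049.76.

1049.76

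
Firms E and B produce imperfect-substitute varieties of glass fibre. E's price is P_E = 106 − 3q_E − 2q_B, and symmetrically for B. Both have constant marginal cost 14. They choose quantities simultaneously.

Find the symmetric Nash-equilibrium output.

Firm E's profit: π = q_E(106 − 3q_E − 2q_B) − 14q_E.
∂π/∂q_E = 92 − 6q_E − 2q_B = 0 ⇒ q_E = 46/3 − (1/3)q_B.
The game is symmetric, so in equilibrium q_B = q_E: the reaction function gives (4/3)q_E = 46/3, hence q_E = 11.5.

11.5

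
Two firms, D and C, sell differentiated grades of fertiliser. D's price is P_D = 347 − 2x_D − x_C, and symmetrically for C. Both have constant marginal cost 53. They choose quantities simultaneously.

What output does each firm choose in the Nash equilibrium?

58.8

Firm D's profit: π = x_D(347 − 2x_D − x_C) − 53x_D.
∂π/∂x_D = 294 − 4x_D − x_C = 0 ⇒ x_D = 73.5 − 0.25x_C.
By symmetry x_C = x_D; substituting into the reaction function, 1.25x_D = 73.5 and x_D = 58.8.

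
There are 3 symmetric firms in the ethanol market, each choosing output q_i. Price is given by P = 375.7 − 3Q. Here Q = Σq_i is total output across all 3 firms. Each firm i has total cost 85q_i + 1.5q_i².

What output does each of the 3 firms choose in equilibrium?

A representative firm's profit is π_i = q_i(375.7 − 3Q) − 85q_i − 1.5q_i², with Q = q_i + Σ_{j≠i} q_j.
First-order condition: 290.7 − 9q_i − 3Σ_{j≠i} q_j = 0.
With identical firms, set every q_j = q: then 290.7 − 9q − 6q = 0, i.e. q = 290.7/15 = 19.38.

19.38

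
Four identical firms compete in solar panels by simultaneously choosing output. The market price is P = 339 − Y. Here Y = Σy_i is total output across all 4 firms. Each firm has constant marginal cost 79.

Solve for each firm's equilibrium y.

52

A representative firm's profit is π_i = y_i(339 − Y) − 79y_i, with Y = y_i + Σ_{j≠i} y_j.
First-order condition: 260 − 2y_i − Σ_{j≠i} y_j = 0.
In a symmetric equilibrium every firm chooses the same y, so Σ_{j≠i} y_j = 3y. The condition becomes 260 − 5y = 0, giving y = 260/5 = 52.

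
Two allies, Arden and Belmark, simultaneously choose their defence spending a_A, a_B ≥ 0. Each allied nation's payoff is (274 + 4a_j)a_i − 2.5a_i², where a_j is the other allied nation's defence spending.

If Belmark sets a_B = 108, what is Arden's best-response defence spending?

141.2

Arden's payoff is (274 + 4a_B)a_A − 2.5a_A².
∂π/∂a_A = 274 + 4a_B − 5a_A = 0, so a_A = 54.8 + 0.8a_B.
At a_B = 108: a_A = 54.8 + 0.8·108 = 141.2.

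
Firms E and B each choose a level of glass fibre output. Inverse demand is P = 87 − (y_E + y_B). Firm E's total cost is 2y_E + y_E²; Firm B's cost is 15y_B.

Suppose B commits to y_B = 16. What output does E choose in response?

17.25

Firm E's profit: π = y_E(87 − (y_E + y_B)) − 2y_E − y_E².
∂π/∂y_E = 85 − 4y_E − y_B = 0, so y_E = 21.25 − 0.25y_B.
At y_B = 16: y_E = 21.25 − 0.25·16 = 17.25.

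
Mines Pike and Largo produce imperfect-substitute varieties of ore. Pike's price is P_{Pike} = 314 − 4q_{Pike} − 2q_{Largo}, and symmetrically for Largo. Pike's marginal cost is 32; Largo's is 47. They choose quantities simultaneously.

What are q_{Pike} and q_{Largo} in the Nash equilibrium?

28.7, 26.2

Mine Pike's profit: π = q_{Pike}(314 − 4q_{Pike} − 2q_{Largo}) − 32q_{Pike}.
∂π/∂q_{Pike} = 282 − 8q_{Pike} − 2q_{Largo} = 0 ⇒ q_{Pike} = 35.25 − 0.25q_{Largo}.
Similarly q_{Largo} = 33.375 − 0.25q_{Pike}.
Substituting the second reaction function into the first: q_{Pike} = 35.25 − 0.25(33.375 − 0.25q_{Pike}), which gives 0.9375q_{Pike} = 861/32 ⇒ q_{Pike} = 28.7.
Then q_{Largo} = 33.375 − 0.25·28.7 = 26.2.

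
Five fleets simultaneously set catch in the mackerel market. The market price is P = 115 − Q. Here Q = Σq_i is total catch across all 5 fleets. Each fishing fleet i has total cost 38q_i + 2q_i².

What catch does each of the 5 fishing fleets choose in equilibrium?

A representative fishing fleet's profit is π_i = q_i(115 − Q) − 38q_i − 2q_i², with Q = q_i + Σ_{j≠i} q_j.
First-order condition: 77 − 6q_i − Σ_{j≠i} q_j = 0.
Imposing symmetry (q_j = q for all j) turns Σ_{j≠i} q_j into 4q, so 77 = 10q and q = 7.7.

7.7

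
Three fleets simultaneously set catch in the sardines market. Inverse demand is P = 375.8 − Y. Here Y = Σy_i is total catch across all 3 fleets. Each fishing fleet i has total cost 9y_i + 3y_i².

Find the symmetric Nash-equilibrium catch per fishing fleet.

36.68

A representative fishing fleet's profit is π_i = y_i(375.8 − Y) − 9y_i − 3y_i², with Y = y_i + Σ_{j≠i} y_j.
First-order condition: 366.8 − 8y_i − Σ_{j≠i} y_j = 0.
In a symmetric equilibrium every fishing fleet chooses the same y, so Σ_{j≠i} y_j = 2y. The condition becomes 366.8 − 10y = 0, giving y = 366.8/10 = 36.68.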